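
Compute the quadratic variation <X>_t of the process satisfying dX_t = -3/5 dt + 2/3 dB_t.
<X>_t = 4*t/9

For an Itô process dX_t = a(t) dt + b(t) dB_t, the quadratic variation is <X>_t = int_0^t b(s)^2 ds (the drift term does not contribute). Here b(s) = 2/3, so
  b(s)^2 = 4/9.
Integrating from 0 to t:
  <X>_t = int_0^t (4/9) ds = 4*t/9.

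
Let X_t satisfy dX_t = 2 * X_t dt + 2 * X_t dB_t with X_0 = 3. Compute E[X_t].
E[X_t] = 3*exp(2*t)

For GBM dX = mu X dt + sigma X dB with X_0 = x_0, apply Itô to Y = log X: dY = (mu - sigma^2/2) dt + sigma dB, so Y_t = log(x_0) + (mu - sigma^2/2) t + sigma B_t and hence X_t = x_0 * exp((mu - sigma^2/2) t + sigma B_t).
With mu = 2, sigma = 2, x_0 = 3, this gives:
  X_t = 3 * exp((0) * t + (2) * B_t).
Since sigma*B_t ~ Normal(0, sigma^2 t), E[exp(sigma*B_t)] = exp(sigma^2 t / 2); so E[X_t] = x_0 * exp((mu - sigma^2/2) t) * exp(sigma^2 t / 2) = x_0 * exp(mu t) = 3*exp(2*t).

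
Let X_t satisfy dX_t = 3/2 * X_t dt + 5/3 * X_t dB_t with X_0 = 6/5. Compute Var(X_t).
Var(X_t) = 36*(exp(25*t/9) - 1)*exp(3*t)/25

For GBM dX = mu X dt + sigma X dB with X_0 = x_0, apply Itô to Y = log X: dY = (mu - sigma^2/2) dt + sigma dB, so Y_t = log(x_0) + (mu - sigma^2/2) t + sigma B_t and hence X_t = x_0 * exp((mu - sigma^2/2) t + sigma B_t).
With mu = 3/2, sigma = 5/3, x_0 = 6/5, this gives:
  X_t = 6/5 * exp((1/9) * t + (5/3) * B_t).
Since sigma*B_t ~ Normal(0, sigma^2 t), E[exp(sigma*B_t)] = exp(sigma^2 t / 2); so E[X_t] = x_0 * exp((mu - sigma^2/2) t) * exp(sigma^2 t / 2) = x_0 * exp(mu t) = 6*exp(3*t/2)/5.
Var(X_t) = E[X_t^2] - (E[X_t])^2 = x_0^2 * exp(2 mu t) * (exp(sigma^2 t) - 1) = 36*(exp(25*t/9) - 1)*exp(3*t)/25.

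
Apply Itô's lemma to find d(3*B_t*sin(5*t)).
d(3*B_t*sin(5*t)) = (15*B_t*cos(5*t)) dt + (3*sin(5*t)) dB_t

Itô's formula for f(t, x): d f(t, B_t) = (f_t + (1/2) f_xx) dt + f_x dB_t. Compute partials of f(t, x) = 3*x*sin(5*t):
  f_t(t,x)  = 15*x*cos(5*t)
  f_x(t,x)  = 3*sin(5*t)
  f_xx(t,x) = 0
Assemble drift = f_t + (1/2) f_xx = 15*x*cos(5*t) and diffusion = f_x = 3*sin(5*t). Substituting x = B_t:
  d(3*B_t*sin(5*t)) = (15*B_t*cos(5*t)) dt + (3*sin(5*t)) dB_t.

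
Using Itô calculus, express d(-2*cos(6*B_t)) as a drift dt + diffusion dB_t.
d(-2*cos(6*B_t)) = (36*cos(6*B_t)) dt + (12*sin(6*B_t)) dB_t

Itô's formula for f(B_t) gives d f(B_t) = f'(B_t) dB_t + (1/2) f''(B_t) dt. Compute derivatives of f(x) = -2*cos(6*x):
  f'(x)  = 12*sin(6*x)
  f''(x) = 72*cos(6*x)
Substitute x = B_t and multiply the f'' term by 1/2:
  drift     = (1/2) * (72*cos(6*x)) evaluated at B_t = 36*cos(6*B_t)
  diffusion = (12*sin(6*x)) evaluated at B_t = 12*sin(6*B_t)
Therefore d(-2*cos(6*B_t)) = (36*cos(6*B_t)) dt + (12*sin(6*B_t)) dB_t.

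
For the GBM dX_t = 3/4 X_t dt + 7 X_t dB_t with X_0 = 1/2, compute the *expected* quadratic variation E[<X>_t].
E[<X>_t] = 49*exp(101*t/2)/202 - 49/202

<X>_t = int_0^t (7 * X_s)^2 ds. Taking expectation inside the integral: E[<X>_t] = 7^2 * int_0^t E[X_s^2] ds. For GBM, E[X_s^2] = x_0^2 * exp((2 mu + sigma^2) s). Integrating:
  E[<X>_t] = 7^2 * (1/2)^2 * (exp((2*(3/4) + 7^2) t) - 1) / (2*(3/4) + 7^2)
           = 7^2 * (1/2)^2 * (exp((101/2) t) - 1) / (101/2) = 49*exp(101*t/2)/202 - 49/202.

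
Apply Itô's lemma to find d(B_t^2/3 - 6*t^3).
d(B_t^2/3 - 6*t^3) = (1/3 - 18*t^2) dt + (2*B_t/3) dB_t

Itô's formula for f(t, x): d f(t, B_t) = (f_t + (1/2) f_xx) dt + f_x dB_t. Compute partials of f(t, x) = -6*t^3 + x^2/3:
  f_t(t,x)  = -18*t^2
  f_x(t,x)  = 2*x/3
  f_xx(t,x) = 2/3
Assemble drift = f_t + (1/2) f_xx = 1/3 - 18*t^2 and diffusion = f_x = 2*x/3. Substituting x = B_t:
  d(B_t^2/3 - 6*t^3) = (1/3 - 18*t^2) dt + (2*B_t/3) dB_t.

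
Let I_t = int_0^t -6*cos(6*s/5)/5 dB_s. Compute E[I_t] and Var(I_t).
E[I_t] = 0; Var(I_t) = 18*t/25 + 3*sin(12*t/5)/10

The Itô integral of a deterministic integrand f(s) has mean 0 because each increment f(s) * (B_{s+ds} - B_s) has mean 0. By the Itô isometry:
  Var( int_0^t f(s) dB_s ) = E[ (int_0^t f(s) dB_s)^2 ] = int_0^t f(s)^2 ds.
Here f(s) = -6*cos(6*s/5)/5, so f(s)^2 = 36*cos(6*s/5)^2/25. Integrate:
  int_0^t (36*cos(6*s/5)^2/25) ds = 18*t/25 + 3*sin(12*t/5)/10.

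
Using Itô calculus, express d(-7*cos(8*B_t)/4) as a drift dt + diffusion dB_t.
d(-7*cos(8*B_t)/4) = (56*cos(8*B_t)) dt + (14*sin(8*B_t)) dB_t

Itô's formula for f(B_t) gives d f(B_t) = f'(B_t) dB_t + (1/2) f''(B_t) dt. Compute derivatives of f(x) = -7*cos(8*x)/4:
  f'(x)  = 14*sin(8*x)
  f''(x) = 112*cos(8*x)
Substitute x = B_t and multiply the f'' term by 1/2:
  drift     = (1/2) * (112*cos(8*x)) evaluated at B_t = 56*cos(8*B_t)
  diffusion = (14*sin(8*x)) evaluated at B_t = 14*sin(8*B_t)
Therefore d(-7*cos(8*B_t)/4) = (56*cos(8*B_t)) dt + (14*sin(8*B_t)) dB_t.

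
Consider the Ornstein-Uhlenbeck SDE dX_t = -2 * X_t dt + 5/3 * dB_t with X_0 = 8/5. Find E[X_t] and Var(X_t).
E[X_t] = 8*exp(-2*t)/5; Var(X_t) = 25/36 - 25*exp(-4*t)/36

The OU SDE dX = -theta X dt + sigma dB admits the integrating factor exp(theta t): d(exp(theta t) X_t) = sigma exp(theta t) dB_t. Integrating from 0 to t:
  X_t = x_0 * exp(-theta t) + sigma * int_0^t exp(-theta (t-s)) dB_s.
The Itô integral has mean 0 and (by the Itô isometry) variance sigma^2 * int_0^t exp(-2 theta (t - s)) ds = sigma^2 * (1 - exp(-2 theta t)) / (2 theta).
With theta = 2, sigma = 5/3, x_0 = 8/5:
  E[X_t] = 8/5 * exp(-2 t) = 8*exp(-2*t)/5
  Var(X_t) = (5/3)^2 * (1 - exp(-2*2 t)) / (2 * 2) = 25/36 - 25*exp(-4*t)/36.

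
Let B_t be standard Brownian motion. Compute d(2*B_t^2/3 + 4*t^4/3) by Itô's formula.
d(2*B_t^2/3 + 4*t^4/3) = (16*t^3/3 + 2/3) dt + (4*B_t/3) dB_t

Itô's formula for f(t, x): d f(t, B_t) = (f_t + (1/2) f_xx) dt + f_x dB_t. Compute partials of f(t, x) = 4*t^4/3 + 2*x^2/3:
  f_t(t,x)  = 16*t^3/3
  f_x(t,x)  = 4*x/3
  f_xx(t,x) = 4/3
Assemble drift = f_t + (1/2) f_xx = 16*t^3/3 + 2/3 and diffusion = f_x = 4*x/3. Substituting x = B_t:
  d(2*B_t^2/3 + 4*t^4/3) = (16*t^3/3 + 2/3) dt + (4*B_t/3) dB_t.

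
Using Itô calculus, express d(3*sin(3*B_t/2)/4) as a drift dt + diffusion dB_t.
d(3*sin(3*B_t/2)/4) = (-27*sin(3*B_t/2)/32) dt + (9*cos(3*B_t/2)/8) dB_t

Itô's formula for f(B_t) gives d f(B_t) = f'(B_t) dB_t + (1/2) f''(B_t) dt. Compute derivatives of f(x) = 3*sin(3*x/2)/4:
  f'(x)  = 9*cos(3*x/2)/8
  f''(x) = -27*sin(3*x/2)/16
Substitute x = B_t and multiply the f'' term by 1/2:
  drift     = (1/2) * (-27*sin(3*x/2)/16) evaluated at B_t = -27*sin(3*B_t/2)/32
  diffusion = (9*cos(3*x/2)/8) evaluated at B_t = 9*cos(3*B_t/2)/8
Therefore d(3*sin(3*B_t/2)/4) = (-27*sin(3*B_t/2)/32) dt + (9*cos(3*B_t/2)/8) dB_t.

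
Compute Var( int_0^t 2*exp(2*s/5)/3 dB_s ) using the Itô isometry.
Var = 5*exp(4*t/5)/9 - 5/9

The Itô integral of a deterministic integrand f(s) has mean 0 because each increment f(s) * (B_{s+ds} - B_s) has mean 0. By the Itô isometry:
  Var( int_0^t f(s) dB_s ) = E[ (int_0^t f(s) dB_s)^2 ] = int_0^t f(s)^2 ds.
Here f(s) = 2*exp(2*s/5)/3, so f(s)^2 = 4*exp(4*s/5)/9. Integrate:
  int_0^t (4*exp(4*s/5)/9) ds = 5*exp(4*t/5)/9 - 5/9.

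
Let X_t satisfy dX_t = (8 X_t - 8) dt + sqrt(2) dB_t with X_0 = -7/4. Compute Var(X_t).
Var(X_t) = exp(16*t)/8 - 1/8

The variance V(t) = Var(X_t) satisfies V'(t) = 2 a V(t) + c^2 with V(0) = 0 (drift coefficient is linear in X, diffusion is constant). With a = 8, c = sqrt(2), the solution is
  V(t) = (c^2 / (2 a)) * (exp(2 a t) - 1)
       = (sqrt(2)^2 / (2*8)) * (exp(16 t) - 1)
       = exp(16*t)/8 - 1/8.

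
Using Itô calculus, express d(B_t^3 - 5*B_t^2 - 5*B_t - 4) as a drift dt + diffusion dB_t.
d(B_t^3 - 5*B_t^2 - 5*B_t - 4) = (3*B_t - 5) dt + (3*B_t^2 - 10*B_t - 5) dB_t

Itô's formula for f(B_t) gives d f(B_t) = f'(B_t) dB_t + (1/2) f''(B_t) dt. Compute derivatives of f(x) = x^3 - 5*x^2 - 5*x - 4:
  f'(x)  = 3*x^2 - 10*x - 5
  f''(x) = 6*x - 10
Substitute x = B_t and multiply the f'' term by 1/2:
  drift     = (1/2) * (6*x - 10) evaluated at B_t = 3*B_t - 5
  diffusion = (3*x^2 - 10*x - 5) evaluated at B_t = 3*B_t^2 - 10*B_t - 5
Therefore d(B_t^3 - 5*B_t^2 - 5*B_t - 4) = (3*B_t - 5) dt + (3*B_t^2 - 10*B_t - 5) dB_t.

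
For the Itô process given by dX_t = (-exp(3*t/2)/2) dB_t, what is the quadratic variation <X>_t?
<X>_t = exp(3*t)/12 - 1/12

For an Itô process dX_t = a(t) dt + b(t) dB_t, the quadratic variation is <X>_t = int_0^t b(s)^2 ds (the drift term does not contribute). Here b(s) = -exp(3*s/2)/2, so
  b(s)^2 = exp(3*s)/4.
Integrating from 0 to t:
  <X>_t = int_0^t (exp(3*s)/4) ds = exp(3*t)/12 - 1/12.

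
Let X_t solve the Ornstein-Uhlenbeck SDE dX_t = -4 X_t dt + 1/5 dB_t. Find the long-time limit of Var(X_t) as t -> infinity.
lim Var(X_t) = 1/200

The OU SDE dX = -theta X dt + sigma dB admits the integrating factor exp(theta t): d(exp(theta t) X_t) = sigma exp(theta t) dB_t. Integrating from 0 to t gives X_t = x_0 * exp(-theta t) + sigma * int_0^t exp(-theta (t-s)) dB_s for any initial x_0. The Itô integral has variance (by the Itô isometry) sigma^2 * int_0^t exp(-2 theta (t - s)) ds = sigma^2 * (1 - exp(-2 theta t)) / (2 theta), independent of x_0.
With theta = 4, sigma = 1/5:
  Var(X_t) = (1/5)^2 * (1 - exp(-2*4 t)) / (2 * 4) = 1/200 - exp(-8*t)/200.
As t -> infinity, exp(-2*4 t) -> 0, so the stationary variance is sigma^2 / (2 theta) = 1/200.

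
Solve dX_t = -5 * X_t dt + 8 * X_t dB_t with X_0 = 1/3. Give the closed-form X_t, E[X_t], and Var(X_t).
X_t = 1/3 * exp((-37) t + (8) B_t); E[X_t] = exp(-5*t)/3; Var(X_t) = (exp(64*t) - 1)*exp(-10*t)/9

For GBM dX = mu X dt + sigma X dB with X_0 = x_0, apply Itô to Y = log X: dY = (mu - sigma^2/2) dt + sigma dB, so Y_t = log(x_0) + (mu - sigma^2/2) t + sigma B_t and hence X_t = x_0 * exp((mu - sigma^2/2) t + sigma B_t).
With mu = -5, sigma = 8, x_0 = 1/3, this gives:
  X_t = 1/3 * exp((-37) * t + (8) * B_t).
Since sigma*B_t ~ Normal(0, sigma^2 t), E[exp(sigma*B_t)] = exp(sigma^2 t / 2); so E[X_t] = x_0 * exp((mu - sigma^2/2) t) * exp(sigma^2 t / 2) = x_0 * exp(mu t) = exp(-5*t)/3.
Var(X_t) = E[X_t^2] - (E[X_t])^2 = x_0^2 * exp(2 mu t) * (exp(sigma^2 t) - 1) = (exp(64*t) - 1)*exp(-10*t)/9.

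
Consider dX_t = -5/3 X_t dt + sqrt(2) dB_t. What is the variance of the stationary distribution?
lim Var(X_t) = 3/5

The OU SDE dX = -theta X dt + sigma dB admits the integrating factor exp(theta t): d(exp(theta t) X_t) = sigma exp(theta t) dB_t. Integrating from 0 to t gives X_t = x_0 * exp(-theta t) + sigma * int_0^t exp(-theta (t-s)) dB_s for any initial x_0. The Itô integral has variance (by the Itô isometry) sigma^2 * int_0^t exp(-2 theta (t - s)) ds = sigma^2 * (1 - exp(-2 theta t)) / (2 theta), independent of x_0.
With theta = 5/3, sigma = sqrt(2):
  Var(X_t) = (sqrt(2))^2 * (1 - exp(-2*5/3 t)) / (2 * 5/3) = 3/5 - 3*exp(-10*t/3)/5.
As t -> infinity, exp(-2*5/3 t) -> 0, so the stationary variance is sigma^2 / (2 theta) = 3/5.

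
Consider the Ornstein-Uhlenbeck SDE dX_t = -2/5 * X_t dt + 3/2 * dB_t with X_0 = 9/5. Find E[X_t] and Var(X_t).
E[X_t] = 9*exp(-2*t/5)/5; Var(X_t) = 45/16 - 45*exp(-4*t/5)/16

The OU SDE dX = -theta X dt + sigma dB admits the integrating factor exp(theta t): d(exp(theta t) X_t) = sigma exp(theta t) dB_t. Integrating from 0 to t:
  X_t = x_0 * exp(-theta t) + sigma * int_0^t exp(-theta (t-s)) dB_s.
The Itô integral has mean 0 and (by the Itô isometry) variance sigma^2 * int_0^t exp(-2 theta (t - s)) ds = sigma^2 * (1 - exp(-2 theta t)) / (2 theta).
With theta = 2/5, sigma = 3/2, x_0 = 9/5:
  E[X_t] = 9/5 * exp(-2/5 t) = 9*exp(-2*t/5)/5
  Var(X_t) = (3/2)^2 * (1 - exp(-2*2/5 t)) / (2 * 2/5) = 45/16 - 45*exp(-4*t/5)/16.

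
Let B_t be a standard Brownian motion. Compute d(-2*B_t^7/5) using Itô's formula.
d(-2*B_t^7/5) = (-42*B_t^5/5) dt + (-14*B_t^6/5) dB_t

Itô's formula for f(B_t) gives d f(B_t) = f'(B_t) dB_t + (1/2) f''(B_t) dt. Compute derivatives of f(x) = -2*x^7/5:
  f'(x)  = -14*x^6/5
  f''(x) = -84*x^5/5
Substitute x = B_t and multiply the f'' term by 1/2:
  drift     = (1/2) * (-84*x^5/5) evaluated at B_t = -42*B_t^5/5
  diffusion = (-14*x^6/5) evaluated at B_t = -14*B_t^6/5
Therefore d(-2*B_t^7/5) = (-42*B_t^5/5) dt + (-14*B_t^6/5) dB_t.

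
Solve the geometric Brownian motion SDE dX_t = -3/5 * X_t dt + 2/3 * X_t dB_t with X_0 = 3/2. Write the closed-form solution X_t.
X_t = 3/2 * exp((-37/45) * t + (2/3) * B_t)

For GBM dX = mu X dt + sigma X dB with X_0 = x_0, apply Itô to Y = log X: dY = (mu - sigma^2/2) dt + sigma dB, so Y_t = log(x_0) + (mu - sigma^2/2) t + sigma B_t and hence X_t = x_0 * exp((mu - sigma^2/2) t + sigma B_t).
With mu = -3/5, sigma = 2/3, x_0 = 3/2, this gives:
  X_t = 3/2 * exp((-37/45) * t + (2/3) * B_t).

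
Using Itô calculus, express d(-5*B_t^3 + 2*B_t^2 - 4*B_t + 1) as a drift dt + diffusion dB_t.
d(-5*B_t^3 + 2*B_t^2 - 4*B_t + 1) = (2 - 15*B_t) dt + (-15*B_t^2 + 4*B_t - 4) dB_t

Itô's formula for f(B_t) gives d f(B_t) = f'(B_t) dB_t + (1/2) f''(B_t) dt. Compute derivatives of f(x) = -5*x^3 + 2*x^2 - 4*x + 1:
  f'(x)  = -15*x^2 + 4*x - 4
  f''(x) = 4 - 30*x
Substitute x = B_t and multiply the f'' term by 1/2:
  drift     = (1/2) * (4 - 30*x) evaluated at B_t = 2 - 15*B_t
  diffusion = (-15*x^2 + 4*x - 4) evaluated at B_t = -15*B_t^2 + 4*B_t - 4
Therefore d(-5*B_t^3 + 2*B_t^2 - 4*B_t + 1) = (2 - 15*B_t) dt + (-15*B_t^2 + 4*B_t - 4) dB_t.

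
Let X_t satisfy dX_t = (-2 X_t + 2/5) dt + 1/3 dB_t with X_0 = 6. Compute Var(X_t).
Var(X_t) = 1/36 - exp(-4*t)/36

The variance V(t) = Var(X_t) satisfies V'(t) = 2 a V(t) + c^2 with V(0) = 0 (drift coefficient is linear in X, diffusion is constant). With a = -2, c = 1/3, the solution is
  V(t) = (c^2 / (2 a)) * (exp(2 a t) - 1)
       = ((1/3)^2 / (2*(-2))) * (exp((-4) t) - 1)
       = 1/36 - exp(-4*t)/36.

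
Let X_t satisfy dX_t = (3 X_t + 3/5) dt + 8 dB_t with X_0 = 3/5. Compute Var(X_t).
Var(X_t) = 32*exp(6*t)/3 - 32/3

The variance V(t) = Var(X_t) satisfies V'(t) = 2 a V(t) + c^2 with V(0) = 0 (drift coefficient is linear in X, diffusion is constant). With a = 3, c = 8, the solution is
  V(t) = (c^2 / (2 a)) * (exp(2 a t) - 1)
       = (8^2 / (2*3)) * (exp(6 t) - 1)
       = 32*exp(6*t)/3 - 32/3.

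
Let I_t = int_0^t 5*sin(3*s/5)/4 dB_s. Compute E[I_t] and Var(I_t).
E[I_t] = 0; Var(I_t) = 25*t/32 - 125*sin(6*t/5)/192

The Itô integral of a deterministic integrand f(s) has mean 0 because each increment f(s) * (B_{s+ds} - B_s) has mean 0. By the Itô isometry:
  Var( int_0^t f(s) dB_s ) = E[ (int_0^t f(s) dB_s)^2 ] = int_0^t f(s)^2 ds.
Here f(s) = 5*sin(3*s/5)/4, so f(s)^2 = 25*sin(3*s/5)^2/16. Integrate:
  int_0^t (25*sin(3*s/5)^2/16) ds = 25*t/32 - 125*sin(6*t/5)/192.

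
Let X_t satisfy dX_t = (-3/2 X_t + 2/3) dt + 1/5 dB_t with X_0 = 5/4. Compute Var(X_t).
Var(X_t) = 1/75 - exp(-3*t)/75

The variance V(t) = Var(X_t) satisfies V'(t) = 2 a V(t) + c^2 with V(0) = 0 (drift coefficient is linear in X, diffusion is constant). With a = -3/2, c = 1/5, the solution is
  V(t) = (c^2 / (2 a)) * (exp(2 a t) - 1)
       = ((1/5)^2 / (2*(-3/2))) * (exp((-3) t) - 1)
       = 1/75 - exp(-3*t)/75.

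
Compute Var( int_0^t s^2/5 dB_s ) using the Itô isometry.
Var = t^5/125

The Itô integral of a deterministic integrand f(s) has mean 0 because each increment f(s) * (B_{s+ds} - B_s) has mean 0. By the Itô isometry:
  Var( int_0^t f(s) dB_s ) = E[ (int_0^t f(s) dB_s)^2 ] = int_0^t f(s)^2 ds.
Here f(s) = s^2/5, so f(s)^2 = s^4/25. Integrate:
  int_0^t (s^4/25) ds = t^5/125.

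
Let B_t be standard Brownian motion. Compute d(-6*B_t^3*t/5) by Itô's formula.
d(-6*B_t^3*t/5) = (6*B_t*(-B_t^2 - 3*t)/5) dt + (-18*B_t^2*t/5) dB_t

Itô's formula for f(t, x): d f(t, B_t) = (f_t + (1/2) f_xx) dt + f_x dB_t. Compute partials of f(t, x) = -6*t*x^3/5:
  f_t(t,x)  = -6*x^3/5
  f_x(t,x)  = -18*t*x^2/5
  f_xx(t,x) = -36*t*x/5
Assemble drift = f_t + (1/2) f_xx = 6*x*(-3*t - x^2)/5 and diffusion = f_x = -18*t*x^2/5. Substituting x = B_t:
  d(-6*B_t^3*t/5) = (6*B_t*(-B_t^2 - 3*t)/5) dt + (-18*B_t^2*t/5) dB_t.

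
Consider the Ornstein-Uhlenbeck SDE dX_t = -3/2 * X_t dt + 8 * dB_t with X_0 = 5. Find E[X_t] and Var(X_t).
E[X_t] = 5*exp(-3*t/2); Var(X_t) = 64/3 - 64*exp(-3*t)/3

The OU SDE dX = -theta X dt + sigma dB admits the integrating factor exp(theta t): d(exp(theta t) X_t) = sigma exp(theta t) dB_t. Integrating from 0 to t:
  X_t = x_0 * exp(-theta t) + sigma * int_0^t exp(-theta (t-s)) dB_s.
The Itô integral has mean 0 and (by the Itô isometry) variance sigma^2 * int_0^t exp(-2 theta (t - s)) ds = sigma^2 * (1 - exp(-2 theta t)) / (2 theta).
With theta = 3/2, sigma = 8, x_0 = 5:
  E[X_t] = 5 * exp(-3/2 t) = 5*exp(-3*t/2)
  Var(X_t) = (8)^2 * (1 - exp(-2*3/2 t)) / (2 * 3/2) = 64/3 - 64*exp(-3*t)/3.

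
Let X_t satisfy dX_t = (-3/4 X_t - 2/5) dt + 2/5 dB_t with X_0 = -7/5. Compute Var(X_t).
Var(X_t) = 8/75 - 8*exp(-3*t/2)/75

The variance V(t) = Var(X_t) satisfies V'(t) = 2 a V(t) + c^2 with V(0) = 0 (drift coefficient is linear in X, diffusion is constant). With a = -3/4, c = 2/5, the solution is
  V(t) = (c^2 / (2 a)) * (exp(2 a t) - 1)
       = ((2/5)^2 / (2*(-3/4))) * (exp((-3/2) t) - 1)
       = 8/75 - 8*exp(-3*t/2)/75.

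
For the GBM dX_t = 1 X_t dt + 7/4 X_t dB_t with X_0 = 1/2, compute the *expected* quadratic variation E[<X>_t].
E[<X>_t] = 49*exp(81*t/16)/324 - 49/324

<X>_t = int_0^t ((7/4) * X_s)^2 ds. Taking expectation inside the integral: E[<X>_t] = (7/4)^2 * int_0^t E[X_s^2] ds. For GBM, E[X_s^2] = x_0^2 * exp((2 mu + sigma^2) s). Integrating:
  E[<X>_t] = (7/4)^2 * (1/2)^2 * (exp((2*1 + (7/4)^2) t) - 1) / (2*1 + (7/4)^2)
           = (7/4)^2 * (1/2)^2 * (exp((81/16) t) - 1) / (81/16) = 49*exp(81*t/16)/324 - 49/324.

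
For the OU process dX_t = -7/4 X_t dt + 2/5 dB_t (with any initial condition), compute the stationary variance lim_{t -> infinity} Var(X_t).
lim Var(X_t) = 8/175

The OU SDE dX = -theta X dt + sigma dB admits the integrating factor exp(theta t): d(exp(theta t) X_t) = sigma exp(theta t) dB_t. Integrating from 0 to t gives X_t = x_0 * exp(-theta t) + sigma * int_0^t exp(-theta (t-s)) dB_s for any initial x_0. The Itô integral has variance (by the Itô isometry) sigma^2 * int_0^t exp(-2 theta (t - s)) ds = sigma^2 * (1 - exp(-2 theta t)) / (2 theta), independent of x_0.
With theta = 7/4, sigma = 2/5:
  Var(X_t) = (2/5)^2 * (1 - exp(-2*7/4 t)) / (2 * 7/4) = 8/175 - 8*exp(-7*t/2)/175.
As t -> infinity, exp(-2*7/4 t) -> 0, so the stationary variance is sigma^2 / (2 theta) = 8/175.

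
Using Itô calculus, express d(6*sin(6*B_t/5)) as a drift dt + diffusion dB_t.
d(6*sin(6*B_t/5)) = (-108*sin(6*B_t/5)/25) dt + (36*cos(6*B_t/5)/5) dB_t

Itô's formula for f(B_t) gives d f(B_t) = f'(B_t) dB_t + (1/2) f''(B_t) dt. Compute derivatives of f(x) = 6*sin(6*x/5):
  f'(x)  = 36*cos(6*x/5)/5
  f''(x) = -216*sin(6*x/5)/25
Substitute x = B_t and multiply the f'' term by 1/2:
  drift     = (1/2) * (-216*sin(6*x/5)/25) evaluated at B_t = -108*sin(6*B_t/5)/25
  diffusion = (36*cos(6*x/5)/5) evaluated at B_t = 36*cos(6*B_t/5)/5
Therefore d(6*sin(6*B_t/5)) = (-108*sin(6*B_t/5)/25) dt + (36*cos(6*B_t/5)/5) dB_t.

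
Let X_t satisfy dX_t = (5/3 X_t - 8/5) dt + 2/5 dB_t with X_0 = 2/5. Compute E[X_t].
E[X_t] = 24/25 - 14*exp(5*t/3)/25

Taking expectations and using E[dB_t] = 0, the mean m(t) = E[X_t] satisfies the ODE m'(t) = a m(t) + b with m(0) = x_0. With a = 5/3, b = -8/5, x_0 = 2/5, the solution is
  m(t) = x_0 * exp(a t) + (b/a) * (exp(a t) - 1)
       = (2/5) * exp((5/3) t) + ((-8/5)/(5/3)) * (exp((5/3) t) - 1)
       = 24/25 - 14*exp(5*t/3)/25.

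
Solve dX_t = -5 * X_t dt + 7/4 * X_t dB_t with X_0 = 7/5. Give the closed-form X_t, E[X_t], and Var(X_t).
X_t = 7/5 * exp((-209/32) t + (7/4) B_t); E[X_t] = 7*exp(-5*t)/5; Var(X_t) = (49*exp(49*t/16) - 49)*exp(-10*t)/25

For GBM dX = mu X dt + sigma X dB with X_0 = x_0, apply Itô to Y = log X: dY = (mu - sigma^2/2) dt + sigma dB, so Y_t = log(x_0) + (mu - sigma^2/2) t + sigma B_t and hence X_t = x_0 * exp((mu - sigma^2/2) t + sigma B_t).
With mu = -5, sigma = 7/4, x_0 = 7/5, this gives:
  X_t = 7/5 * exp((-209/32) * t + (7/4) * B_t).
Since sigma*B_t ~ Normal(0, sigma^2 t), E[exp(sigma*B_t)] = exp(sigma^2 t / 2); so E[X_t] = x_0 * exp((mu - sigma^2/2) t) * exp(sigma^2 t / 2) = x_0 * exp(mu t) = 7*exp(-5*t)/5.
Var(X_t) = E[X_t^2] - (E[X_t])^2 = x_0^2 * exp(2 mu t) * (exp(sigma^2 t) - 1) = (49*exp(49*t/16) - 49)*exp(-10*t)/25.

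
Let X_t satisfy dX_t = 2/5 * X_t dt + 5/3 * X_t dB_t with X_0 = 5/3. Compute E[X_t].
E[X_t] = 5*exp(2*t/5)/3

For GBM dX = mu X dt + sigma X dB with X_0 = x_0, apply Itô to Y = log X: dY = (mu - sigma^2/2) dt + sigma dB, so Y_t = log(x_0) + (mu - sigma^2/2) t + sigma B_t and hence X_t = x_0 * exp((mu - sigma^2/2) t + sigma B_t).
With mu = 2/5, sigma = 5/3, x_0 = 5/3, this gives:
  X_t = 5/3 * exp((-89/90) * t + (5/3) * B_t).
Since sigma*B_t ~ Normal(0, sigma^2 t), E[exp(sigma*B_t)] = exp(sigma^2 t / 2); so E[X_t] = x_0 * exp((mu - sigma^2/2) t) * exp(sigma^2 t / 2) = x_0 * exp(mu t) = 5*exp(2*t/5)/3.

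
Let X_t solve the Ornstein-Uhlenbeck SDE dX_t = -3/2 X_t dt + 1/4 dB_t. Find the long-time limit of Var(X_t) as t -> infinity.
lim Var(X_t) = 1/48

The OU SDE dX = -theta X dt + sigma dB admits the integrating factor exp(theta t): d(exp(theta t) X_t) = sigma exp(theta t) dB_t. Integrating from 0 to t gives X_t = x_0 * exp(-theta t) + sigma * int_0^t exp(-theta (t-s)) dB_s for any initial x_0. The Itô integral has variance (by the Itô isometry) sigma^2 * int_0^t exp(-2 theta (t - s)) ds = sigma^2 * (1 - exp(-2 theta t)) / (2 theta), independent of x_0.
With theta = 3/2, sigma = 1/4:
  Var(X_t) = (1/4)^2 * (1 - exp(-2*3/2 t)) / (2 * 3/2) = 1/48 - exp(-3*t)/48.
As t -> infinity, exp(-2*3/2 t) -> 0, so the stationary variance is sigma^2 / (2 theta) = 1/48.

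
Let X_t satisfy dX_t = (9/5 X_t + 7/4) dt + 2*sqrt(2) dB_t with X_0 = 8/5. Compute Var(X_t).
Var(X_t) = 20*exp(18*t/5)/9 - 20/9

The variance V(t) = Var(X_t) satisfies V'(t) = 2 a V(t) + c^2 with V(0) = 0 (drift coefficient is linear in X, diffusion is constant). With a = 9/5, c = 2*sqrt(2), the solution is
  V(t) = (c^2 / (2 a)) * (exp(2 a t) - 1)
       = ((2*sqrt(2))^2 / (2*(9/5))) * (exp((18/5) t) - 1)
       = 20*exp(18*t/5)/9 - 20/9.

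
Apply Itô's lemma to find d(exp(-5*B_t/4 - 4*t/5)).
d(exp(-5*B_t/4 - 4*t/5)) = (-3*exp(-5*B_t/4 - 4*t/5)/160) dt + (-5*exp(-5*B_t/4 - 4*t/5)/4) dB_t

Itô's formula for f(t, x): d f(t, B_t) = (f_t + (1/2) f_xx) dt + f_x dB_t. Compute partials of f(t, x) = exp(-4*t/5 - 5*x/4):
  f_t(t,x)  = -4*exp(-4*t/5 - 5*x/4)/5
  f_x(t,x)  = -5*exp(-4*t/5 - 5*x/4)/4
  f_xx(t,x) = 25*exp(-4*t/5 - 5*x/4)/16
Assemble drift = f_t + (1/2) f_xx = -3*exp(-4*t/5 - 5*x/4)/160 and diffusion = f_x = -5*exp(-4*t/5 - 5*x/4)/4. Substituting x = B_t:
  d(exp(-5*B_t/4 - 4*t/5)) = (-3*exp(-5*B_t/4 - 4*t/5)/160) dt + (-5*exp(-5*B_t/4 - 4*t/5)/4) dB_t.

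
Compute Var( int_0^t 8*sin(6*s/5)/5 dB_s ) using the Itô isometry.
Var = 32*t/25 - 8*sin(12*t/5)/15

The Itô integral of a deterministic integrand f(s) has mean 0 because each increment f(s) * (B_{s+ds} - B_s) has mean 0. By the Itô isometry:
  Var( int_0^t f(s) dB_s ) = E[ (int_0^t f(s) dB_s)^2 ] = int_0^t f(s)^2 ds.
Here f(s) = 8*sin(6*s/5)/5, so f(s)^2 = 64*sin(6*s/5)^2/25. Integrate:
  int_0^t (64*sin(6*s/5)^2/25) ds = 32*t/25 - 8*sin(12*t/5)/15.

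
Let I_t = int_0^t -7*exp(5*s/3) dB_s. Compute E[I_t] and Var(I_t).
E[I_t] = 0; Var(I_t) = 147*exp(10*t/3)/10 - 147/10

The Itô integral of a deterministic integrand f(s) has mean 0 because each increment f(s) * (B_{s+ds} - B_s) has mean 0. By the Itô isometry:
  Var( int_0^t f(s) dB_s ) = E[ (int_0^t f(s) dB_s)^2 ] = int_0^t f(s)^2 ds.
Here f(s) = -7*exp(5*s/3), so f(s)^2 = 49*exp(10*s/3). Integrate:
  int_0^t (49*exp(10*s/3)) ds = 147*exp(10*t/3)/10 - 147/10.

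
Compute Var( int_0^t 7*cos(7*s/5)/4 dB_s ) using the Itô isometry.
Var = 49*t/32 + 35*sin(14*t/5)/64

The Itô integral of a deterministic integrand f(s) has mean 0 because each increment f(s) * (B_{s+ds} - B_s) has mean 0. By the Itô isometry:
  Var( int_0^t f(s) dB_s ) = E[ (int_0^t f(s) dB_s)^2 ] = int_0^t f(s)^2 ds.
Here f(s) = 7*cos(7*s/5)/4, so f(s)^2 = 49*cos(7*s/5)^2/16. Integrate:
  int_0^t (49*cos(7*s/5)^2/16) ds = 49*t/32 + 35*sin(14*t/5)/64.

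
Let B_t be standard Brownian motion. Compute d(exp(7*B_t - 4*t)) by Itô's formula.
d(exp(7*B_t - 4*t)) = (41*exp(7*B_t - 4*t)/2) dt + (7*exp(7*B_t - 4*t)) dB_t

Itô's formula for f(t, x): d f(t, B_t) = (f_t + (1/2) f_xx) dt + f_x dB_t. Compute partials of f(t, x) = exp(-4*t + 7*x):
  f_t(t,x)  = -4*exp(-4*t + 7*x)
  f_x(t,x)  = 7*exp(-4*t + 7*x)
  f_xx(t,x) = 49*exp(-4*t + 7*x)
Assemble drift = f_t + (1/2) f_xx = 41*exp(-4*t + 7*x)/2 and diffusion = f_x = 7*exp(-4*t + 7*x). Substituting x = B_t:
  d(exp(7*B_t - 4*t)) = (41*exp(7*B_t - 4*t)/2) dt + (7*exp(7*B_t - 4*t)) dB_t.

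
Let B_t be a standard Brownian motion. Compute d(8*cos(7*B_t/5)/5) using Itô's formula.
d(8*cos(7*B_t/5)/5) = (-196*cos(7*B_t/5)/125) dt + (-56*sin(7*B_t/5)/25) dB_t

Itô's formula for f(B_t) gives d f(B_t) = f'(B_t) dB_t + (1/2) f''(B_t) dt. Compute derivatives of f(x) = 8*cos(7*x/5)/5:
  f'(x)  = -56*sin(7*x/5)/25
  f''(x) = -392*cos(7*x/5)/125
Substitute x = B_t and multiply the f'' term by 1/2:
  drift     = (1/2) * (-392*cos(7*x/5)/125) evaluated at B_t = -196*cos(7*B_t/5)/125
  diffusion = (-56*sin(7*x/5)/25) evaluated at B_t = -56*sin(7*B_t/5)/25
Therefore d(8*cos(7*B_t/5)/5) = (-196*cos(7*B_t/5)/125) dt + (-56*sin(7*B_t/5)/25) dB_t.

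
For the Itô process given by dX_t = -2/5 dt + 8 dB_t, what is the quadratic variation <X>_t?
<X>_t = 64*t

For an Itô process dX_t = a(t) dt + b(t) dB_t, the quadratic variation is <X>_t = int_0^t b(s)^2 ds (the drift term does not contribute). Here b(s) = 8, so
  b(s)^2 = 64.
Integrating from 0 to t:
  <X>_t = int_0^t (64) ds = 64*t.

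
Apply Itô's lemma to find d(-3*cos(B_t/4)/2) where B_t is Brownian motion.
d(-3*cos(B_t/4)/2) = (3*cos(B_t/4)/64) dt + (3*sin(B_t/4)/8) dB_t

Itô's formula for f(B_t) gives d f(B_t) = f'(B_t) dB_t + (1/2) f''(B_t) dt. Compute derivatives of f(x) = -3*cos(x/4)/2:
  f'(x)  = 3*sin(x/4)/8
  f''(x) = 3*cos(x/4)/32
Substitute x = B_t and multiply the f'' term by 1/2:
  drift     = (1/2) * (3*cos(x/4)/32) evaluated at B_t = 3*cos(B_t/4)/64
  diffusion = (3*sin(x/4)/8) evaluated at B_t = 3*sin(B_t/4)/8
Therefore d(-3*cos(B_t/4)/2) = (3*cos(B_t/4)/64) dt + (3*sin(B_t/4)/8) dB_t.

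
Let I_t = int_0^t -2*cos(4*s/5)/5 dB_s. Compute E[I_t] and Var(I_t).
E[I_t] = 0; Var(I_t) = 2*t/25 + sin(4*t/5)*cos(4*t/5)/10

The Itô integral of a deterministic integrand f(s) has mean 0 because each increment f(s) * (B_{s+ds} - B_s) has mean 0. By the Itô isometry:
  Var( int_0^t f(s) dB_s ) = E[ (int_0^t f(s) dB_s)^2 ] = int_0^t f(s)^2 ds.
Here f(s) = -2*cos(4*s/5)/5, so f(s)^2 = 4*cos(4*s/5)^2/25. Integrate:
  int_0^t (4*cos(4*s/5)^2/25) ds = 2*t/25 + sin(4*t/5)*cos(4*t/5)/10.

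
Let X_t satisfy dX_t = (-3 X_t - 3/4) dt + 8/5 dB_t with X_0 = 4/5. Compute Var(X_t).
Var(X_t) = 32/75 - 32*exp(-6*t)/75

The variance V(t) = Var(X_t) satisfies V'(t) = 2 a V(t) + c^2 with V(0) = 0 (drift coefficient is linear in X, diffusion is constant). With a = -3, c = 8/5, the solution is
  V(t) = (c^2 / (2 a)) * (exp(2 a t) - 1)
       = ((8/5)^2 / (2*(-3))) * (exp((-6) t) - 1)
       = 32/75 - 32*exp(-6*t)/75.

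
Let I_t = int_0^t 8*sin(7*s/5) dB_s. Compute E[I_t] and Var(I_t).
E[I_t] = 0; Var(I_t) = 32*t - 80*sin(14*t/5)/7

The Itô integral of a deterministic integrand f(s) has mean 0 because each increment f(s) * (B_{s+ds} - B_s) has mean 0. By the Itô isometry:
  Var( int_0^t f(s) dB_s ) = E[ (int_0^t f(s) dB_s)^2 ] = int_0^t f(s)^2 ds.
Here f(s) = 8*sin(7*s/5), so f(s)^2 = 64*sin(7*s/5)^2. Integrate:
  int_0^t (64*sin(7*s/5)^2) ds = 32*t - 80*sin(14*t/5)/7.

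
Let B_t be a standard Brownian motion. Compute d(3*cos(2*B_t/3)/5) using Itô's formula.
d(3*cos(2*B_t/3)/5) = (-2*cos(2*B_t/3)/15) dt + (-2*sin(2*B_t/3)/5) dB_t

Itô's formula for f(B_t) gives d f(B_t) = f'(B_t) dB_t + (1/2) f''(B_t) dt. Compute derivatives of f(x) = 3*cos(2*x/3)/5:
  f'(x)  = -2*sin(2*x/3)/5
  f''(x) = -4*cos(2*x/3)/15
Substitute x = B_t and multiply the f'' term by 1/2:
  drift     = (1/2) * (-4*cos(2*x/3)/15) evaluated at B_t = -2*cos(2*B_t/3)/15
  diffusion = (-2*sin(2*x/3)/5) evaluated at B_t = -2*sin(2*B_t/3)/5
Therefore d(3*cos(2*B_t/3)/5) = (-2*cos(2*B_t/3)/15) dt + (-2*sin(2*B_t/3)/5) dB_t.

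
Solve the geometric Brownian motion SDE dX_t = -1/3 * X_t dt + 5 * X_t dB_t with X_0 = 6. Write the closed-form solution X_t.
X_t = 6 * exp((-77/6) * t + (5) * B_t)

For GBM dX = mu X dt + sigma X dB with X_0 = x_0, apply Itô to Y = log X: dY = (mu - sigma^2/2) dt + sigma dB, so Y_t = log(x_0) + (mu - sigma^2/2) t + sigma B_t and hence X_t = x_0 * exp((mu - sigma^2/2) t + sigma B_t).
With mu = -1/3, sigma = 5, x_0 = 6, this gives:
  X_t = 6 * exp((-77/6) * t + (5) * B_t).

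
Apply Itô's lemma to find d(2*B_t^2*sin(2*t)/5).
d(2*B_t^2*sin(2*t)/5) = (4*B_t^2*cos(2*t)/5 + 2*sin(2*t)/5) dt + (4*B_t*sin(2*t)/5) dB_t

Itô's formula for f(t, x): d f(t, B_t) = (f_t + (1/2) f_xx) dt + f_x dB_t. Compute partials of f(t, x) = 2*x^2*sin(2*t)/5:
  f_t(t,x)  = 4*x^2*cos(2*t)/5
  f_x(t,x)  = 4*x*sin(2*t)/5
  f_xx(t,x) = 4*sin(2*t)/5
Assemble drift = f_t + (1/2) f_xx = 4*x^2*cos(2*t)/5 + 2*sin(2*t)/5 and diffusion = f_x = 4*x*sin(2*t)/5. Substituting x = B_t:
  d(2*B_t^2*sin(2*t)/5) = (4*B_t^2*cos(2*t)/5 + 2*sin(2*t)/5) dt + (4*B_t*sin(2*t)/5) dB_t.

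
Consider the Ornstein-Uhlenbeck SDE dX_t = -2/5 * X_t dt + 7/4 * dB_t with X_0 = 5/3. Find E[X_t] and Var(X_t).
E[X_t] = 5*exp(-2*t/5)/3; Var(X_t) = 245/64 - 245*exp(-4*t/5)/64

The OU SDE dX = -theta X dt + sigma dB admits the integrating factor exp(theta t): d(exp(theta t) X_t) = sigma exp(theta t) dB_t. Integrating from 0 to t:
  X_t = x_0 * exp(-theta t) + sigma * int_0^t exp(-theta (t-s)) dB_s.
The Itô integral has mean 0 and (by the Itô isometry) variance sigma^2 * int_0^t exp(-2 theta (t - s)) ds = sigma^2 * (1 - exp(-2 theta t)) / (2 theta).
With theta = 2/5, sigma = 7/4, x_0 = 5/3:
  E[X_t] = 5/3 * exp(-2/5 t) = 5*exp(-2*t/5)/3
  Var(X_t) = (7/4)^2 * (1 - exp(-2*2/5 t)) / (2 * 2/5) = 245/64 - 245*exp(-4*t/5)/64.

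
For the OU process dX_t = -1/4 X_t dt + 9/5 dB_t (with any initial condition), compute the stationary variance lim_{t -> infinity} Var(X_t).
lim Var(X_t) = 162/25

The OU SDE dX = -theta X dt + sigma dB admits the integrating factor exp(theta t): d(exp(theta t) X_t) = sigma exp(theta t) dB_t. Integrating from 0 to t gives X_t = x_0 * exp(-theta t) + sigma * int_0^t exp(-theta (t-s)) dB_s for any initial x_0. The Itô integral has variance (by the Itô isometry) sigma^2 * int_0^t exp(-2 theta (t - s)) ds = sigma^2 * (1 - exp(-2 theta t)) / (2 theta), independent of x_0.
With theta = 1/4, sigma = 9/5:
  Var(X_t) = (9/5)^2 * (1 - exp(-2*1/4 t)) / (2 * 1/4) = 162/25 - 162*exp(-t/2)/25.
As t -> infinity, exp(-2*1/4 t) -> 0, so the stationary variance is sigma^2 / (2 theta) = 162/25.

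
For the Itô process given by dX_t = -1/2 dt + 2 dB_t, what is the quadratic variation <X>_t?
<X>_t = 4*t

For an Itô process dX_t = a(t) dt + b(t) dB_t, the quadratic variation is <X>_t = int_0^t b(s)^2 ds (the drift term does not contribute). Here b(s) = 2, so
  b(s)^2 = 4.
Integrating from 0 to t:
  <X>_t = int_0^t (4) ds = 4*t.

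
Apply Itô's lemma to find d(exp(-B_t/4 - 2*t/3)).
d(exp(-B_t/4 - 2*t/3)) = (-61*exp(-B_t/4 - 2*t/3)/96) dt + (-exp(-B_t/4 - 2*t/3)/4) dB_t

Itô's formula for f(t, x): d f(t, B_t) = (f_t + (1/2) f_xx) dt + f_x dB_t. Compute partials of f(t, x) = exp(-2*t/3 - x/4):
  f_t(t,x)  = -2*exp(-2*t/3 - x/4)/3
  f_x(t,x)  = -exp(-2*t/3 - x/4)/4
  f_xx(t,x) = exp(-2*t/3 - x/4)/16
Assemble drift = f_t + (1/2) f_xx = -61*exp(-2*t/3 - x/4)/96 and diffusion = f_x = -exp(-2*t/3 - x/4)/4. Substituting x = B_t:
  d(exp(-B_t/4 - 2*t/3)) = (-61*exp(-B_t/4 - 2*t/3)/96) dt + (-exp(-B_t/4 - 2*t/3)/4) dB_t.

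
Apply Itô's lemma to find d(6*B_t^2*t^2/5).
d(6*B_t^2*t^2/5) = (6*t*(2*B_t^2 + t)/5) dt + (12*B_t*t^2/5) dB_t

Itô's formula for f(t, x): d f(t, B_t) = (f_t + (1/2) f_xx) dt + f_x dB_t. Compute partials of f(t, x) = 6*t^2*x^2/5:
  f_t(t,x)  = 12*t*x^2/5
  f_x(t,x)  = 12*t^2*x/5
  f_xx(t,x) = 12*t^2/5
Assemble drift = f_t + (1/2) f_xx = 6*t*(t + 2*x^2)/5 and diffusion = f_x = 12*t^2*x/5. Substituting x = B_t:
  d(6*B_t^2*t^2/5) = (6*t*(2*B_t^2 + t)/5) dt + (12*B_t*t^2/5) dB_t.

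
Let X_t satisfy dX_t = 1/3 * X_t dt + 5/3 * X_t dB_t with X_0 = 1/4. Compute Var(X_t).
Var(X_t) = (exp(25*t/9) - 1)*exp(2*t/3)/16

For GBM dX = mu X dt + sigma X dB with X_0 = x_0, apply Itô to Y = log X: dY = (mu - sigma^2/2) dt + sigma dB, so Y_t = log(x_0) + (mu - sigma^2/2) t + sigma B_t and hence X_t = x_0 * exp((mu - sigma^2/2) t + sigma B_t).
With mu = 1/3, sigma = 5/3, x_0 = 1/4, this gives:
  X_t = 1/4 * exp((-19/18) * t + (5/3) * B_t).
Since sigma*B_t ~ Normal(0, sigma^2 t), E[exp(sigma*B_t)] = exp(sigma^2 t / 2); so E[X_t] = x_0 * exp((mu - sigma^2/2) t) * exp(sigma^2 t / 2) = x_0 * exp(mu t) = exp(t/3)/4.
Var(X_t) = E[X_t^2] - (E[X_t])^2 = x_0^2 * exp(2 mu t) * (exp(sigma^2 t) - 1) = (exp(25*t/9) - 1)*exp(2*t/3)/16.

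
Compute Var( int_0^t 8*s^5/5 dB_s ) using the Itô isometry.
Var = 64*t^11/275

The Itô integral of a deterministic integrand f(s) has mean 0 because each increment f(s) * (B_{s+ds} - B_s) has mean 0. By the Itô isometry:
  Var( int_0^t f(s) dB_s ) = E[ (int_0^t f(s) dB_s)^2 ] = int_0^t f(s)^2 ds.
Here f(s) = 8*s^5/5, so f(s)^2 = 64*s^10/25. Integrate:
  int_0^t (64*s^10/25) ds = 64*t^11/275.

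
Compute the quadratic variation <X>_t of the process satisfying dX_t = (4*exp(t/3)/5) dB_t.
<X>_t = 24*exp(2*t/3)/25 - 24/25

For an Itô process dX_t = a(t) dt + b(t) dB_t, the quadratic variation is <X>_t = int_0^t b(s)^2 ds (the drift term does not contribute). Here b(s) = 4*exp(s/3)/5, so
  b(s)^2 = 16*exp(2*s/3)/25.
Integrating from 0 to t:
  <X>_t = int_0^t (16*exp(2*s/3)/25) ds = 24*exp(2*t/3)/25 - 24/25.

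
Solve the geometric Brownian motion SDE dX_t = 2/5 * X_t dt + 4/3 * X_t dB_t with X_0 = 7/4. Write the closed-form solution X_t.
X_t = 7/4 * exp((-22/45) * t + (4/3) * B_t)

For GBM dX = mu X dt + sigma X dB with X_0 = x_0, apply Itô to Y = log X: dY = (mu - sigma^2/2) dt + sigma dB, so Y_t = log(x_0) + (mu - sigma^2/2) t + sigma B_t and hence X_t = x_0 * exp((mu - sigma^2/2) t + sigma B_t).
With mu = 2/5, sigma = 4/3, x_0 = 7/4, this gives:
  X_t = 7/4 * exp((-22/45) * t + (4/3) * B_t).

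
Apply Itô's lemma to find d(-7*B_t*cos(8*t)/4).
d(-7*B_t*cos(8*t)/4) = (14*B_t*sin(8*t)) dt + (-7*cos(8*t)/4) dB_t

Itô's formula for f(t, x): d f(t, B_t) = (f_t + (1/2) f_xx) dt + f_x dB_t. Compute partials of f(t, x) = -7*x*cos(8*t)/4:
  f_t(t,x)  = 14*x*sin(8*t)
  f_x(t,x)  = -7*cos(8*t)/4
  f_xx(t,x) = 0
Assemble drift = f_t + (1/2) f_xx = 14*x*sin(8*t) and diffusion = f_x = -7*cos(8*t)/4. Substituting x = B_t:
  d(-7*B_t*cos(8*t)/4) = (14*B_t*sin(8*t)) dt + (-7*cos(8*t)/4) dB_t.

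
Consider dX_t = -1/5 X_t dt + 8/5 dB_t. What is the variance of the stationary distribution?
lim Var(X_t) = 32/5

The OU SDE dX = -theta X dt + sigma dB admits the integrating factor exp(theta t): d(exp(theta t) X_t) = sigma exp(theta t) dB_t. Integrating from 0 to t gives X_t = x_0 * exp(-theta t) + sigma * int_0^t exp(-theta (t-s)) dB_s for any initial x_0. The Itô integral has variance (by the Itô isometry) sigma^2 * int_0^t exp(-2 theta (t - s)) ds = sigma^2 * (1 - exp(-2 theta t)) / (2 theta), independent of x_0.
With theta = 1/5, sigma = 8/5:
  Var(X_t) = (8/5)^2 * (1 - exp(-2*1/5 t)) / (2 * 1/5) = 32/5 - 32*exp(-2*t/5)/5.
As t -> infinity, exp(-2*1/5 t) -> 0, so the stationary variance is sigma^2 / (2 theta) = 32/5.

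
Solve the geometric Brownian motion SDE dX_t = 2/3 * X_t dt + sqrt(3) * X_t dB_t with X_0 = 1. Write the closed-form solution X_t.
X_t = 1 * exp((-5/6) * t + (sqrt(3)) * B_t)

For GBM dX = mu X dt + sigma X dB with X_0 = x_0, apply Itô to Y = log X: dY = (mu - sigma^2/2) dt + sigma dB, so Y_t = log(x_0) + (mu - sigma^2/2) t + sigma B_t and hence X_t = x_0 * exp((mu - sigma^2/2) t + sigma B_t).
With mu = 2/3, sigma = sqrt(3), x_0 = 1, this gives:
  X_t = 1 * exp((-5/6) * t + (sqrt(3)) * B_t).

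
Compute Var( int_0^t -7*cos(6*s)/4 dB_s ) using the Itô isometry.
Var = 49*t/32 + 49*sin(12*t)/384

The Itô integral of a deterministic integrand f(s) has mean 0 because each increment f(s) * (B_{s+ds} - B_s) has mean 0. By the Itô isometry:
  Var( int_0^t f(s) dB_s ) = E[ (int_0^t f(s) dB_s)^2 ] = int_0^t f(s)^2 ds.
Here f(s) = -7*cos(6*s)/4, so f(s)^2 = 49*cos(6*s)^2/16. Integrate:
  int_0^t (49*cos(6*s)^2/16) ds = 49*t/32 + 49*sin(12*t)/384.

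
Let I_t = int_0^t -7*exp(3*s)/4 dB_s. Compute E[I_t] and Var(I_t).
E[I_t] = 0; Var(I_t) = 49*exp(6*t)/96 - 49/96

The Itô integral of a deterministic integrand f(s) has mean 0 because each increment f(s) * (B_{s+ds} - B_s) has mean 0. By the Itô isometry:
  Var( int_0^t f(s) dB_s ) = E[ (int_0^t f(s) dB_s)^2 ] = int_0^t f(s)^2 ds.
Here f(s) = -7*exp(3*s)/4, so f(s)^2 = 49*exp(6*s)/16. Integrate:
  int_0^t (49*exp(6*s)/16) ds = 49*exp(6*t)/96 - 49/96.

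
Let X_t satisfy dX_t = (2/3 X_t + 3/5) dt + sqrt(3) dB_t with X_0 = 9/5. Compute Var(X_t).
Var(X_t) = 9*exp(4*t/3)/4 - 9/4

The variance V(t) = Var(X_t) satisfies V'(t) = 2 a V(t) + c^2 with V(0) = 0 (drift coefficient is linear in X, diffusion is constant). With a = 2/3, c = sqrt(3), the solution is
  V(t) = (c^2 / (2 a)) * (exp(2 a t) - 1)
       = (sqrt(3)^2 / (2*(2/3))) * (exp((4/3) t) - 1)
       = 9*exp(4*t/3)/4 - 9/4.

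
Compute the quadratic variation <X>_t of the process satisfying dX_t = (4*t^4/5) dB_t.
<X>_t = 16*t^9/225

For an Itô process dX_t = a(t) dt + b(t) dB_t, the quadratic variation is <X>_t = int_0^t b(s)^2 ds (the drift term does not contribute). Here b(s) = 4*s^4/5, so
  b(s)^2 = 16*s^8/25.
Integrating from 0 to t:
  <X>_t = int_0^t (16*s^8/25) ds = 16*t^9/225.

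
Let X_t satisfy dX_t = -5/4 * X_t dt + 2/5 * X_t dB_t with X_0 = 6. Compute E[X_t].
E[X_t] = 6*exp(-5*t/4)

For GBM dX = mu X dt + sigma X dB with X_0 = x_0, apply Itô to Y = log X: dY = (mu - sigma^2/2) dt + sigma dB, so Y_t = log(x_0) + (mu - sigma^2/2) t + sigma B_t and hence X_t = x_0 * exp((mu - sigma^2/2) t + sigma B_t).
With mu = -5/4, sigma = 2/5, x_0 = 6, this gives:
  X_t = 6 * exp((-133/100) * t + (2/5) * B_t).
Since sigma*B_t ~ Normal(0, sigma^2 t), E[exp(sigma*B_t)] = exp(sigma^2 t / 2); so E[X_t] = x_0 * exp((mu - sigma^2/2) t) * exp(sigma^2 t / 2) = x_0 * exp(mu t) = 6*exp(-5*t/4).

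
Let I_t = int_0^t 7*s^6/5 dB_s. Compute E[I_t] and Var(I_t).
E[I_t] = 0; Var(I_t) = 49*t^13/325

The Itô integral of a deterministic integrand f(s) has mean 0 because each increment f(s) * (B_{s+ds} - B_s) has mean 0. By the Itô isometry:
  Var( int_0^t f(s) dB_s ) = E[ (int_0^t f(s) dB_s)^2 ] = int_0^t f(s)^2 ds.
Here f(s) = 7*s^6/5, so f(s)^2 = 49*s^12/25. Integrate:
  int_0^t (49*s^12/25) ds = 49*t^13/325.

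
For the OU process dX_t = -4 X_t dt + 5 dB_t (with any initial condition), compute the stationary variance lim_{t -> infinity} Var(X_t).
lim Var(X_t) = 25/8

The OU SDE dX = -theta X dt + sigma dB admits the integrating factor exp(theta t): d(exp(theta t) X_t) = sigma exp(theta t) dB_t. Integrating from 0 to t gives X_t = x_0 * exp(-theta t) + sigma * int_0^t exp(-theta (t-s)) dB_s for any initial x_0. The Itô integral has variance (by the Itô isometry) sigma^2 * int_0^t exp(-2 theta (t - s)) ds = sigma^2 * (1 - exp(-2 theta t)) / (2 theta), independent of x_0.
With theta = 4, sigma = 5:
  Var(X_t) = (5)^2 * (1 - exp(-2*4 t)) / (2 * 4) = 25/8 - 25*exp(-8*t)/8.
As t -> infinity, exp(-2*4 t) -> 0, so the stationary variance is sigma^2 / (2 theta) = 25/8.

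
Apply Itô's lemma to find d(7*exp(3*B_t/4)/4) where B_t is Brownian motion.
d(7*exp(3*B_t/4)/4) = (63*exp(3*B_t/4)/128) dt + (21*exp(3*B_t/4)/16) dB_t

Itô's formula for f(B_t) gives d f(B_t) = f'(B_t) dB_t + (1/2) f''(B_t) dt. Compute derivatives of f(x) = 7*exp(3*x/4)/4:
  f'(x)  = 21*exp(3*x/4)/16
  f''(x) = 63*exp(3*x/4)/64
Substitute x = B_t and multiply the f'' term by 1/2:
  drift     = (1/2) * (63*exp(3*x/4)/64) evaluated at B_t = 63*exp(3*B_t/4)/128
  diffusion = (21*exp(3*x/4)/16) evaluated at B_t = 21*exp(3*B_t/4)/16
Therefore d(7*exp(3*B_t/4)/4) = (63*exp(3*B_t/4)/128) dt + (21*exp(3*B_t/4)/16) dB_t.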